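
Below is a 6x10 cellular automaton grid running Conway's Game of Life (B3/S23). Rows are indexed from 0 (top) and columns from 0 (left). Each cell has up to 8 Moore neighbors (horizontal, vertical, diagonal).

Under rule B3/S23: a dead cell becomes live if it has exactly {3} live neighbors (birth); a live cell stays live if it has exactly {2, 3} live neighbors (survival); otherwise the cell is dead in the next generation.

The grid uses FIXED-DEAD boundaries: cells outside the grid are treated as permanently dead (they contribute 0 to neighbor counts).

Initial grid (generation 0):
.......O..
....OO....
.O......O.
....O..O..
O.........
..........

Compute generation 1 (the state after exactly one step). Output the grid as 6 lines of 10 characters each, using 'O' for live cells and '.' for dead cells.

Answer: ..........
..........
....OO....
..........
..........
..........

Derivation:
Simulating step by step:
Generation 0 (given above): 8 live cells
Generation 1: 2 live cells
(generation 1 grid is the final answer)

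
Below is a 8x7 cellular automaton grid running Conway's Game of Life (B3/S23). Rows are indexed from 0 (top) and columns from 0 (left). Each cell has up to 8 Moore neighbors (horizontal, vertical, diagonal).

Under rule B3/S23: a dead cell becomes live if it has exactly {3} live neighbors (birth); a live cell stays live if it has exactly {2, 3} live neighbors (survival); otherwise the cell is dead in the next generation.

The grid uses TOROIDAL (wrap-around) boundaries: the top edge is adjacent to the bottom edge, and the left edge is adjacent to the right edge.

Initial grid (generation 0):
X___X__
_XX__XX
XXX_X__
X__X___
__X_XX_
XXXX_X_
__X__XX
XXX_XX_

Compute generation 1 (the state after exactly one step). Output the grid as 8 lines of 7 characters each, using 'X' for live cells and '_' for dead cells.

Answer: ____X__
__X_XXX
____XX_
X____XX
X____X_
X______
_______
X_X_X__

Derivation:
Simulating step by step:
Generation 0 (given above): 28 live cells
Generation 1: 16 live cells
(generation 1 grid is the final answer)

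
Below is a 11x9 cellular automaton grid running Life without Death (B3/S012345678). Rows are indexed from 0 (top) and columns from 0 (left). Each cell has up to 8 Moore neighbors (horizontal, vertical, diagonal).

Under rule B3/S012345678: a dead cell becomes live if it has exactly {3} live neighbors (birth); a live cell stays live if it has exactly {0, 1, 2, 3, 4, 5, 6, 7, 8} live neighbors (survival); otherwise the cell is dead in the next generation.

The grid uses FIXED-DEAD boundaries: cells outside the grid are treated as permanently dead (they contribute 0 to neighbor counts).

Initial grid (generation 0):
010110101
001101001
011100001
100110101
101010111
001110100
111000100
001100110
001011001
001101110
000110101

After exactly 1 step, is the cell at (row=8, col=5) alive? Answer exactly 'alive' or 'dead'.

Simulating step by step:
Generation 0 (given above): 49 live cells
Generation 1: 58 live cells
010111111
001101001
011101001
100110101
101010111
101110100
111010100
001110110
011011001
001101111
001110101

Cell (8,5) at generation 1: 1 -> alive

Answer: alive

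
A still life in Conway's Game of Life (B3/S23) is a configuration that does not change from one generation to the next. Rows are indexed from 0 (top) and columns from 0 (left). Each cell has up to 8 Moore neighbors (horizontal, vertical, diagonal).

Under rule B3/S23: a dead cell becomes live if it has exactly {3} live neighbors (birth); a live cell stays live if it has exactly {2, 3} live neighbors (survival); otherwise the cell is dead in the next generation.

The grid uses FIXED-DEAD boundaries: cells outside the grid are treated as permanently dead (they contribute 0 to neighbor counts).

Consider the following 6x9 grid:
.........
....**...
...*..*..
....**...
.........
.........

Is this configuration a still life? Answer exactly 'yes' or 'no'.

Answer: yes

Derivation:
Compute generation 1 and compare to generation 0 (given above):
Generation 1:
.........
....**...
...*..*..
....**...
.........
.........
The grids are IDENTICAL -> still life.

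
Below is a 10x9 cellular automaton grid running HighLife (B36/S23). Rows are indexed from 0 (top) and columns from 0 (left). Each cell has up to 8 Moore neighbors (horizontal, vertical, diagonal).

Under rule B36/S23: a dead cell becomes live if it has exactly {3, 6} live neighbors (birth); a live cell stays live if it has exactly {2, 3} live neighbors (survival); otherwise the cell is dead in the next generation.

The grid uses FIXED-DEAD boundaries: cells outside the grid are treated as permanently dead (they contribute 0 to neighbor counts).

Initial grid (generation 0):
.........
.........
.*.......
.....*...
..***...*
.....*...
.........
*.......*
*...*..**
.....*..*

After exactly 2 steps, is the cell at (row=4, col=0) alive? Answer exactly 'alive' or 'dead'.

Simulating step by step:
Generation 0 (given above): 15 live cells
Generation 1: 14 live cells
.........
.........
.........
..***....
...***...
...**....
.........
.......**
.......**
.......**
Generation 2: 11 live cells
.........
.........
...*.....
..*..*...
.....*...
...*.*...
.........
.......**
......*..
.......**

Cell (4,0) at generation 2: 0 -> dead

Answer: dead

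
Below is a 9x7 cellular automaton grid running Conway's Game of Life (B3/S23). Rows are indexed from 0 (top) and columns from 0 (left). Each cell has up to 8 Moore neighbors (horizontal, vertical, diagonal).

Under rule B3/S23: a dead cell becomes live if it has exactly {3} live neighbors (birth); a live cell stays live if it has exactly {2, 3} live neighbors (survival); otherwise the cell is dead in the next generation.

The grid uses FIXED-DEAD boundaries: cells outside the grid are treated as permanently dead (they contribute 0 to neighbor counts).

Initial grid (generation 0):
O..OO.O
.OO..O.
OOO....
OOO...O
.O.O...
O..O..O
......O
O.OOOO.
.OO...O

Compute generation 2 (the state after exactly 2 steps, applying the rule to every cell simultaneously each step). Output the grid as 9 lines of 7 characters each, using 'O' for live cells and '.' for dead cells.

Simulating step by step:
Generation 0 (given above): 28 live cells
Generation 1: 23 live cells
.OOOOO.
....OO.
...O...
...O...
...O...
..O....
.OO...O
..OOOOO
.OO.OO.
Generation 2: 20 live cells
(generation 2 grid is the final answer)

Answer: ..OO.O.
.....O.
...O...
..OOO..
..OO...
.OOO...
.O..O.O
......O
.OO...O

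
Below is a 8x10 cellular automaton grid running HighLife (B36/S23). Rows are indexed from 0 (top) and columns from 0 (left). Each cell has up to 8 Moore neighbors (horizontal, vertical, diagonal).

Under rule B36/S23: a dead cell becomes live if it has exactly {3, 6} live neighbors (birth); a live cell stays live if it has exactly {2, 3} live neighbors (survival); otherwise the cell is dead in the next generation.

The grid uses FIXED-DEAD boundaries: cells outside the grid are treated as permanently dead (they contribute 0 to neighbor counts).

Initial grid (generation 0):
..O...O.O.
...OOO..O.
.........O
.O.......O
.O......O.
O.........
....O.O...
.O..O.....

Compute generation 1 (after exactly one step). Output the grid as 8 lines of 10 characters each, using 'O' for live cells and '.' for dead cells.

Answer: ...OOO.O..
...OOO.OOO
....O...OO
........OO
OO........
..........
.....O....
.....O....

Derivation:
Simulating step by step:
Generation 0 (given above): 17 live cells
Generation 1: 19 live cells
(generation 1 grid is the final answer)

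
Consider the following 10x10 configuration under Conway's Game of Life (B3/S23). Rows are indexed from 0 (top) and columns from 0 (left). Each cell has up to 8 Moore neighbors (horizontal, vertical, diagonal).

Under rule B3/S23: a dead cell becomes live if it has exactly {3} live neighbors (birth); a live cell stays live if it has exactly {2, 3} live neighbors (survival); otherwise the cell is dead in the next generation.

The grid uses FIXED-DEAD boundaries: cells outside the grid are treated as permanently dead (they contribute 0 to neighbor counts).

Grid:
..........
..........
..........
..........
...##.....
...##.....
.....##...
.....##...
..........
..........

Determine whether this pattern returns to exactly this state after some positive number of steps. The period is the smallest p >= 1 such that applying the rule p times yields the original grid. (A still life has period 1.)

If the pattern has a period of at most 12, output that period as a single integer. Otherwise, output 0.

Simulating and comparing each generation to the original:
Gen 0 (original, given above): 8 live cells
Gen 1: 6 live cells, differs from original
Gen 2: 8 live cells, MATCHES original -> period = 2

Answer: 2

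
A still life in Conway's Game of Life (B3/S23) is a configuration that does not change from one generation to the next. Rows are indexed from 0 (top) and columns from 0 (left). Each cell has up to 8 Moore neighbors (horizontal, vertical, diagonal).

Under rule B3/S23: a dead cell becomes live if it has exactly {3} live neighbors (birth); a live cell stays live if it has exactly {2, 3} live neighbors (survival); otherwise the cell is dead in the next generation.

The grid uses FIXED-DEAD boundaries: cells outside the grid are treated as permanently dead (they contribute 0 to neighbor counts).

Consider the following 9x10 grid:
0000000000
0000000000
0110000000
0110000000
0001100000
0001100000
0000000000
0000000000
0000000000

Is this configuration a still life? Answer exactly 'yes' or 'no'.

Compute generation 1 and compare to generation 0 (given above):
Generation 1:
0000000000
0000000000
0110000000
0100000000
0000100000
0001100000
0000000000
0000000000
0000000000
Cell (3,2) differs: gen0=1 vs gen1=0 -> NOT a still life.

Answer: no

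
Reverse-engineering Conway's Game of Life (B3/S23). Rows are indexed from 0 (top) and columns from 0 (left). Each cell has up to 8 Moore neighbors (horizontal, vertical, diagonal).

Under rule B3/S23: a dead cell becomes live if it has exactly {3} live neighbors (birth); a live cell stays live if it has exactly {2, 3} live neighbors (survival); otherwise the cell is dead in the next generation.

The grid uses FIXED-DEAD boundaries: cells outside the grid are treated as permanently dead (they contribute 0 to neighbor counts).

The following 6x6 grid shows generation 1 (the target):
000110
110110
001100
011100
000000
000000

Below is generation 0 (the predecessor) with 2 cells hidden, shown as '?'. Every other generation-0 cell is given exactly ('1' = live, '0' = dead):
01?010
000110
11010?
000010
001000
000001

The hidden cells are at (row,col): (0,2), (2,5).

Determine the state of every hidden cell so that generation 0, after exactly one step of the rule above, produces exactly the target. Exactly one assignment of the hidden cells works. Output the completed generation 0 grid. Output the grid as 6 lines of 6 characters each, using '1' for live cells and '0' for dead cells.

Hidden generation-0 cells (in order): (0,2), (2,5).
A hidden cell only influences target cells in its own 3x3 neighborhood. Try each of the 2^2 = 4 assignments, step the completed generation 0 forward once under B3/S23, and compare with the target:
  (0,2)=0 (2,5)=0 -> step reproduces the target at every cell -> ACCEPT
  (0,2)=0 (2,5)=1 -> step gives (1,4)='0' but target has '1' -> reject
  (0,2)=1 (2,5)=0 -> step gives (0,2)='1' but target has '0' -> reject
  (0,2)=1 (2,5)=1 -> step gives (0,2)='1' but target has '0' -> reject
Unique solution: (0,2)=dead, (2,5)=dead.
Check: live-neighbor counts of every cell in the completed generation 0:
102322
334332
113342
233311
010222
011110
Applying B3/S23 to generation 0 with these counts gives:
000110
110110
001100
011100
000000
000000
which matches the target exactly.

Answer: 010010
000110
110100
000010
001000
000001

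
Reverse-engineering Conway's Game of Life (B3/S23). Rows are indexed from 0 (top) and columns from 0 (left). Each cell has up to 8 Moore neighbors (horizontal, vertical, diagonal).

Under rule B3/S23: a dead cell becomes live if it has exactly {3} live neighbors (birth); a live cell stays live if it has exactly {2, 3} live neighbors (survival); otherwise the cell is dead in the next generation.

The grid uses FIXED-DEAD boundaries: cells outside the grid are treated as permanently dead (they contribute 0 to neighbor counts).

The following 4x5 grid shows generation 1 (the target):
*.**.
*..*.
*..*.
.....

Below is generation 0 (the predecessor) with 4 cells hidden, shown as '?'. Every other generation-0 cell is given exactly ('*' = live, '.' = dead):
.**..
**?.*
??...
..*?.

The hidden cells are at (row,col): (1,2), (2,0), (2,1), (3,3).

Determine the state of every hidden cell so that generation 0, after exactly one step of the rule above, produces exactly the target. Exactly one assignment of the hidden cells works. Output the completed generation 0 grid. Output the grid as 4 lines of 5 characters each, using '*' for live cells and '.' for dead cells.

Hidden generation-0 cells (in order): (1,2), (2,0), (2,1), (3,3).
A hidden cell only influences target cells in its own 3x3 neighborhood. Try each of the 2^4 = 16 assignments, step the completed generation 0 forward once under B3/S23, and compare with the target:
  (1,2)=. (2,0)=. (2,1)=. (3,3)=. -> step gives (0,1)='*' but target has '.' -> reject
  (1,2)=. (2,0)=. (2,1)=. (3,3)=* -> step gives (0,1)='*' but target has '.' -> reject
  (1,2)=. (2,0)=. (2,1)=* (3,3)=. -> step gives (0,1)='*' but target has '.' -> reject
  (1,2)=. (2,0)=. (2,1)=* (3,3)=* -> step gives (0,1)='*' but target has '.' -> reject
  (1,2)=. (2,0)=* (2,1)=. (3,3)=. -> step gives (0,1)='*' but target has '.' -> reject
  (1,2)=. (2,0)=* (2,1)=. (3,3)=* -> step gives (0,1)='*' but target has '.' -> reject
  (1,2)=. (2,0)=* (2,1)=* (3,3)=. -> step gives (0,1)='*' but target has '.' -> reject
  (1,2)=. (2,0)=* (2,1)=* (3,3)=* -> step gives (0,1)='*' but target has '.' -> reject
  (1,2)=* (2,0)=. (2,1)=. (3,3)=. -> step gives (1,2)='*' but target has '.' -> reject
  (1,2)=* (2,0)=. (2,1)=. (3,3)=* -> step gives (1,2)='*' but target has '.' -> reject
  (1,2)=* (2,0)=. (2,1)=* (3,3)=. -> step reproduces the target at every cell -> ACCEPT
  (1,2)=* (2,0)=. (2,1)=* (3,3)=* -> step gives (2,3)='.' but target has '*' -> reject
  (1,2)=* (2,0)=* (2,1)=. (3,3)=. -> step gives (1,2)='*' but target has '.' -> reject
  (1,2)=* (2,0)=* (2,1)=. (3,3)=* -> step gives (1,2)='*' but target has '.' -> reject
  (1,2)=* (2,0)=* (2,1)=* (3,3)=. -> step gives (1,0)='.' but target has '*' -> reject
  (1,2)=* (2,0)=* (2,1)=* (3,3)=* -> step gives (1,0)='.' but target has '*' -> reject
Unique solution: (1,2)=live, (2,0)=dead, (2,1)=live, (3,3)=dead.
Check: live-neighbor counts of every cell in the completed generation 0:
34331
35430
34431
12110
Applying B3/S23 to generation 0 with these counts gives:
*.**.
*..*.
*..*.
.....
which matches the target exactly.

Answer: .**..
***.*
.*...
..*..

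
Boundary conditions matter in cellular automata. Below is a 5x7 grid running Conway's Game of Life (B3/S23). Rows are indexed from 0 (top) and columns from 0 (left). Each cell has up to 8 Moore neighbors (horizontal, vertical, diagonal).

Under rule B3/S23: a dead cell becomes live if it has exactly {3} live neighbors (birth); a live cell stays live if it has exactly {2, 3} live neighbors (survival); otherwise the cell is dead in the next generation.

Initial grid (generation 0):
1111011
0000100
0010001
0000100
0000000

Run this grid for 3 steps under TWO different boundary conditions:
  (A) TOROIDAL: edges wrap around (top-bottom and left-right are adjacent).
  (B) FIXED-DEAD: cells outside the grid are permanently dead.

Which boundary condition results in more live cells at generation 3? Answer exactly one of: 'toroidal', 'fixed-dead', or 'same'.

Answer: fixed-dead

Derivation:
Under TOROIDAL boundary, generation 3:
0000000
0000000
0000000
0000000
0000000
Population = 0

Under FIXED-DEAD boundary, generation 3:
0001110
0000001
0000010
0000000
0000000
Population = 5

Comparison: toroidal=0, fixed-dead=5 -> fixed-dead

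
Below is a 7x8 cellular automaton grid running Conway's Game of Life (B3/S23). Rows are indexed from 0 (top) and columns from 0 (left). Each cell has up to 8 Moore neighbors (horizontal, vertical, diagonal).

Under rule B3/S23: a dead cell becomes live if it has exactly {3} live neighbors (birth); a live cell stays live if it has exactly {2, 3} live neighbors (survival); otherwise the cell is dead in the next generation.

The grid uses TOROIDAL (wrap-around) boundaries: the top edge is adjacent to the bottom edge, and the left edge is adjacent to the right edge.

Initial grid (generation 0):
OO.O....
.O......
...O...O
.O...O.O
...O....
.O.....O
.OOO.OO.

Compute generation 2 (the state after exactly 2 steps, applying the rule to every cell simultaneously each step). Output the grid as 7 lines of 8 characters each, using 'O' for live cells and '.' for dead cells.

Simulating step by step:
Generation 0 (given above): 17 live cells
Generation 1: 21 live cells
O..OO...
.O......
..O...O.
O.O.O.O.
..O...O.
OO.OO.O.
...OO.OO
Generation 2: 25 live cells
(generation 2 grid is the final answer)

Answer: O.OOOO.O
.OOO....
..OO.O.O
..O...O.
O.O.O.O.
OO..O.O.
.O....O.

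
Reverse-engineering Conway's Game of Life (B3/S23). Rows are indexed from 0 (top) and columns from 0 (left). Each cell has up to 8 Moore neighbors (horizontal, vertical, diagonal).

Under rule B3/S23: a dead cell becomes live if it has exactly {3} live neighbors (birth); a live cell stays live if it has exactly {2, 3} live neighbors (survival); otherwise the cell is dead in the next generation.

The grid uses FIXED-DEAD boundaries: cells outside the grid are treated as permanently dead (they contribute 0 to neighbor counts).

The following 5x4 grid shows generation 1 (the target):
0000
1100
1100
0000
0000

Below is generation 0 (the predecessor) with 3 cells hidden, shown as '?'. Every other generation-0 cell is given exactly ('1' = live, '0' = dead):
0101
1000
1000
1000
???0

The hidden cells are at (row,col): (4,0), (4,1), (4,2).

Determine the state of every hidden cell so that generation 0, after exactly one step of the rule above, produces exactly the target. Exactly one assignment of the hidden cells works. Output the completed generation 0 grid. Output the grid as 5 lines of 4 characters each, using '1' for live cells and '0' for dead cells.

Answer: 0101
1000
1000
1000
0000

Derivation:
Hidden generation-0 cells (in order): (4,0), (4,1), (4,2).
A hidden cell only influences target cells in its own 3x3 neighborhood. Try each of the 2^3 = 8 assignments, step the completed generation 0 forward once under B3/S23, and compare with the target:
  (4,0)=0 (4,1)=0 (4,2)=0 -> step reproduces the target at every cell -> ACCEPT
  (4,0)=0 (4,1)=0 (4,2)=1 -> step gives (3,1)='1' but target has '0' -> reject
  (4,0)=0 (4,1)=1 (4,2)=0 -> step gives (3,0)='1' but target has '0' -> reject
  (4,0)=0 (4,1)=1 (4,2)=1 -> step gives (3,0)='1' but target has '0' -> reject
  (4,0)=1 (4,1)=0 (4,2)=0 -> step gives (3,0)='1' but target has '0' -> reject
  (4,0)=1 (4,1)=0 (4,2)=1 -> step gives (3,0)='1' but target has '0' -> reject
  (4,0)=1 (4,1)=1 (4,2)=0 -> step gives (3,0)='1' but target has '0' -> reject
  (4,0)=1 (4,1)=1 (4,2)=1 -> step gives (3,0)='1' but target has '0' -> reject
Unique solution: (4,0)=dead, (4,1)=dead, (4,2)=dead.
Check: live-neighbor counts of every cell in the completed generation 0:
2120
2321
2300
1200
1100
Applying B3/S23 to generation 0 with these counts gives:
0000
1100
1100
0000
0000
which matches the target exactly.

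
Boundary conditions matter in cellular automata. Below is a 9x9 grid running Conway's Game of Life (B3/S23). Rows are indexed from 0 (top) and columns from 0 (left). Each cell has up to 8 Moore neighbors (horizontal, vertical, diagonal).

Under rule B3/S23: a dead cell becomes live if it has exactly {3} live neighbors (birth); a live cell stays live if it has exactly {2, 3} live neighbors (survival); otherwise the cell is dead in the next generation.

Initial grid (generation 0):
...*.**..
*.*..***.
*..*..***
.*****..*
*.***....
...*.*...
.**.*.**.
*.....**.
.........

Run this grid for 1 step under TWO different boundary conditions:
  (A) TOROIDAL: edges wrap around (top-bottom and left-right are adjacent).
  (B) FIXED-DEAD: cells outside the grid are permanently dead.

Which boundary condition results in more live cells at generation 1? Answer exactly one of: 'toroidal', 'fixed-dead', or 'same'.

Answer: toroidal

Derivation:
Under TOROIDAL boundary, generation 1:
....**.*.
****.....
.........
.....**..
*........
.....**..
.****..**
.*...****
.....*.*.
Population = 25

Under FIXED-DEAD boundary, generation 1:
....**.*.
.***....*
*.......*
*....**.*
.........
.....**..
.****..*.
.*...***.
.........
Population = 24

Comparison: toroidal=25, fixed-dead=24 -> toroidal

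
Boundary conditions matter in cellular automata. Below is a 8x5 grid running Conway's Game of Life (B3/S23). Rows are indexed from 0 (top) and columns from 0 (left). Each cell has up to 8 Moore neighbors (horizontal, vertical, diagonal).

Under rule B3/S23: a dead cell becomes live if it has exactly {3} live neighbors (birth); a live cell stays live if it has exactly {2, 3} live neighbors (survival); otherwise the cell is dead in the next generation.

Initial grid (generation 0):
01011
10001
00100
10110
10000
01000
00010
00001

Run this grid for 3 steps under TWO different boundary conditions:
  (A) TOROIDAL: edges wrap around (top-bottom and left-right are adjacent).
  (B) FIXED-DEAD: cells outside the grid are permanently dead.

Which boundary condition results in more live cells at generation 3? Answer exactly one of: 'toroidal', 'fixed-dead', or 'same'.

Answer: same

Derivation:
Under TOROIDAL boundary, generation 3:
10000
00000
01010
10110
11110
11000
00000
00000
Population = 12

Under FIXED-DEAD boundary, generation 3:
01101
01101
01000
01010
01010
00100
00000
00000
Population = 12

Comparison: toroidal=12, fixed-dead=12 -> same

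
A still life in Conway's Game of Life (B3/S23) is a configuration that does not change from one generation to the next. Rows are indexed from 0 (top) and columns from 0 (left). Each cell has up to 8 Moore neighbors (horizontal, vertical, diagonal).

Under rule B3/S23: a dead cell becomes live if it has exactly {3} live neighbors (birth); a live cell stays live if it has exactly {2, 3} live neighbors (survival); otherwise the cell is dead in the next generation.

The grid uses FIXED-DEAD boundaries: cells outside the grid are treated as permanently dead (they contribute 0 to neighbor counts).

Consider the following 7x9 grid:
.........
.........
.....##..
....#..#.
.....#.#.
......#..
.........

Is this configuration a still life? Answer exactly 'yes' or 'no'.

Compute generation 1 and compare to generation 0 (given above):
Generation 1:
.........
.........
.....##..
....#..#.
.....#.#.
......#..
.........
The grids are IDENTICAL -> still life.

Answer: yes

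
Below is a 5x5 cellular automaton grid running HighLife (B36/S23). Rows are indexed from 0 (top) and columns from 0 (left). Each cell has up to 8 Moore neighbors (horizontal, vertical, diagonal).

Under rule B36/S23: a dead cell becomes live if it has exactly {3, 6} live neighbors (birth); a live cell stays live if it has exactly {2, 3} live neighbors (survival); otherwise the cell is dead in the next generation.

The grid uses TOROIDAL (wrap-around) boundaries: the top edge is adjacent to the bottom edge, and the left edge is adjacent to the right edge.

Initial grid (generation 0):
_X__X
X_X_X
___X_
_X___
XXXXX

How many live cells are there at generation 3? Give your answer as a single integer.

Answer: 7

Derivation:
Simulating step by step:
Generation 0 (given above): 12 live cells
Generation 1: 13 live cells
___X_
XXX_X
XXXXX
_X___
___XX
Generation 2: 6 live cells
_X___
___X_
_____
_X___
__XXX
Generation 3: 7 live cells
____X
_____
_____
__XX_
XXXX_
Population at generation 3: 7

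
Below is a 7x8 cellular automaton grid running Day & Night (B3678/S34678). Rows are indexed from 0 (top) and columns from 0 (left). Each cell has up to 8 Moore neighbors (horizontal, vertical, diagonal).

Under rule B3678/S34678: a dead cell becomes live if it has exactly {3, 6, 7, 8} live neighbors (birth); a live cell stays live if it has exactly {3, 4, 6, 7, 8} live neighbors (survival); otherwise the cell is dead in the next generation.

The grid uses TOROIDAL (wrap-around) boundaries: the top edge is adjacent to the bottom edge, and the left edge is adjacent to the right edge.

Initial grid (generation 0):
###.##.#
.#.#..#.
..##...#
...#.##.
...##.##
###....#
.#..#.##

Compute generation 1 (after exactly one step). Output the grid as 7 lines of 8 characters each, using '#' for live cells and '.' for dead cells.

Answer: .##.##.#
.###.##.
..##.#..
...#.##.
.#.##.##
.##.#...
##....#.

Derivation:
Simulating step by step:
Generation 0 (given above): 27 live cells
Generation 1: 27 live cells
(generation 1 grid is the final answer)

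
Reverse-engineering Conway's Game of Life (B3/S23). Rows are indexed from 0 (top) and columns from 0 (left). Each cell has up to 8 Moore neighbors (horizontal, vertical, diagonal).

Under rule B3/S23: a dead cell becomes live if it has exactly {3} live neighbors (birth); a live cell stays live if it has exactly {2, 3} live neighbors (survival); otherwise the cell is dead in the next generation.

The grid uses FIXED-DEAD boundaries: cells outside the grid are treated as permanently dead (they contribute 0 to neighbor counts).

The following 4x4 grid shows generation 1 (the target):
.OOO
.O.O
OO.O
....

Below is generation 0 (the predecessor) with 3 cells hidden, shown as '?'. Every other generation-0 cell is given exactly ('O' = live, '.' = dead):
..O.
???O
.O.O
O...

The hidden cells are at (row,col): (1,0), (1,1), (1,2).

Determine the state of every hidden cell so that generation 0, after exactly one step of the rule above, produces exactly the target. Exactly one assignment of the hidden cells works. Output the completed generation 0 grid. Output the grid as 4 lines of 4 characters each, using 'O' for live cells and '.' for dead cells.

Answer: ..O.
.OOO
.O.O
O...

Derivation:
Hidden generation-0 cells (in order): (1,0), (1,1), (1,2).
A hidden cell only influences target cells in its own 3x3 neighborhood. Try each of the 2^3 = 8 assignments, step the completed generation 0 forward once under B3/S23, and compare with the target:
  (1,0)=. (1,1)=. (1,2)=. -> step gives (0,1)='.' but target has 'O' -> reject
  (1,0)=. (1,1)=. (1,2)=O -> step gives (0,1)='.' but target has 'O' -> reject
  (1,0)=. (1,1)=O (1,2)=. -> step gives (0,1)='.' but target has 'O' -> reject
  (1,0)=. (1,1)=O (1,2)=O -> step reproduces the target at every cell -> ACCEPT
  (1,0)=O (1,1)=. (1,2)=. -> step gives (0,1)='.' but target has 'O' -> reject
  (1,0)=O (1,1)=. (1,2)=O -> step gives (1,1)='.' but target has 'O' -> reject
  (1,0)=O (1,1)=O (1,2)=. -> step gives (0,3)='.' but target has 'O' -> reject
  (1,0)=O (1,1)=O (1,2)=O -> step gives (0,1)='.' but target has 'O' -> reject
Unique solution: (1,0)=dead, (1,1)=live, (1,2)=live.
Check: live-neighbor counts of every cell in the completed generation 0:
1333
2353
3352
1221
Applying B3/S23 to generation 0 with these counts gives:
.OOO
.O.O
OO.O
....
which matches the target exactly.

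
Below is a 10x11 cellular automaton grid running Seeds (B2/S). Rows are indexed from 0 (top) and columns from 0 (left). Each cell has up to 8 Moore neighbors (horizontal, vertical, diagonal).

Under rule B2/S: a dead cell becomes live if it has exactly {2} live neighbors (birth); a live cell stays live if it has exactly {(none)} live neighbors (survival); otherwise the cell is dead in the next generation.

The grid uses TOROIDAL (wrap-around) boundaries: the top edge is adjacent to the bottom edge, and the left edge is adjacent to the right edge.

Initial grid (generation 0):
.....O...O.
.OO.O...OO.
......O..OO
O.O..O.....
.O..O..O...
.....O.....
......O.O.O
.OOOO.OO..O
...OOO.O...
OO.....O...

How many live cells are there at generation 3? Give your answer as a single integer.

Answer: 21

Derivation:
Simulating step by step:
Generation 0 (given above): 34 live cells
Generation 1: 27 live cells
...OO.OO...
O..O..OO...
....O..O...
...OO..OOO.
O.OO.......
O...O...OO.
.O.........
...........
..........O
..OO......O
Generation 2: 27 live cells
OO......O.O
..O........
..O......OO
.O...OO...O
.....O.....
...........
O.......OOO
O..........
O.OO.....O.
O....OOO.O.
Generation 3: 21 live cells
..O..O.....
...O....O..
...O.OO....
..O.O......
O...O......
O.......O..
.O.........
..OO.......
....OO.O...
...OO......
Population at generation 3: 21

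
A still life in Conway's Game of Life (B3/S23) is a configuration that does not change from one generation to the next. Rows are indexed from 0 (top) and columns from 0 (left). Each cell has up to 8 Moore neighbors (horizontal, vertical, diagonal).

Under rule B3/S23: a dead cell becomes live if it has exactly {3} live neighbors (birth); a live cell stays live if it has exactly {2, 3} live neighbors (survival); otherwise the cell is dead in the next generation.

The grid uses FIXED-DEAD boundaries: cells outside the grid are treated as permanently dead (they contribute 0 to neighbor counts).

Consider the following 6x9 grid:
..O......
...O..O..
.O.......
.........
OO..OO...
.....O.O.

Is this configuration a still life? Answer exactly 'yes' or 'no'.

Compute generation 1 and compare to generation 0 (given above):
Generation 1:
.........
..O......
.........
OO.......
....OOO..
....OOO..
Cell (0,2) differs: gen0=1 vs gen1=0 -> NOT a still life.

Answer: no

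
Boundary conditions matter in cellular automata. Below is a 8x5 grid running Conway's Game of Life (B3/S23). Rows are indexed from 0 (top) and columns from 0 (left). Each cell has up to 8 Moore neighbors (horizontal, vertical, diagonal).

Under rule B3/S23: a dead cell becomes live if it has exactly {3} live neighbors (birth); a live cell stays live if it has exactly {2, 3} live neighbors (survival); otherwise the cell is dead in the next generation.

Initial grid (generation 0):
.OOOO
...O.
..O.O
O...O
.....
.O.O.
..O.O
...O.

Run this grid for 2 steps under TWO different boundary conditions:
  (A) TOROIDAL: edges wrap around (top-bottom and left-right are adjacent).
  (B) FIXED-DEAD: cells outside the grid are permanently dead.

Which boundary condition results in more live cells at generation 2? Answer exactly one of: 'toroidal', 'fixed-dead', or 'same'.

Under TOROIDAL boundary, generation 2:
....O
.O...
...O.
.O.O.
OOO..
OOO..
O.O.O
OO.OO
Population = 18

Under FIXED-DEAD boundary, generation 2:
..OO.
..O.O
.....
.....
..OO.
..OO.
..O.O
...O.
Population = 11

Comparison: toroidal=18, fixed-dead=11 -> toroidal

Answer: toroidal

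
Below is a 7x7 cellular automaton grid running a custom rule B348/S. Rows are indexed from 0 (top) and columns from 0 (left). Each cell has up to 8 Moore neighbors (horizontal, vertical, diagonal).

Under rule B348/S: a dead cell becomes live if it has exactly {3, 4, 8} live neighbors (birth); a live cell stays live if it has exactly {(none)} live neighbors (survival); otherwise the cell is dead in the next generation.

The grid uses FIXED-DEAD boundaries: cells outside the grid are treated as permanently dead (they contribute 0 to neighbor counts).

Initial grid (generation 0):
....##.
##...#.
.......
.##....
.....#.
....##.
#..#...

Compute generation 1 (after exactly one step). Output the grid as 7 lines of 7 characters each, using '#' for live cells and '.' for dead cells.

Simulating step by step:
Generation 0 (given above): 12 live cells
Generation 1: 6 live cells
(generation 1 grid is the final answer)

Answer: .......
....#..
###....
.......
....#..
.......
....#..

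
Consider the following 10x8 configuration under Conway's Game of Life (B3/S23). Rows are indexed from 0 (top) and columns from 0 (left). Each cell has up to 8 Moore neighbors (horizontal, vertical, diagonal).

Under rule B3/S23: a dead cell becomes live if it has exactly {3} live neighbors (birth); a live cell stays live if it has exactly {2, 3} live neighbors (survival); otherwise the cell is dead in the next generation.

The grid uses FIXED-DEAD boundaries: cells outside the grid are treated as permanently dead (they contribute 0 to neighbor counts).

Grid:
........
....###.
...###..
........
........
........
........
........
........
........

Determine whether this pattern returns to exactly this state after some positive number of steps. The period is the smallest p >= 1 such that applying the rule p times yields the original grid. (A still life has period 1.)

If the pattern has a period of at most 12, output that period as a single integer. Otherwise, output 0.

Answer: 2

Derivation:
Simulating and comparing each generation to the original:
Gen 0 (original, given above): 6 live cells
Gen 1: 6 live cells, differs from original
Gen 2: 6 live cells, MATCHES original -> period = 2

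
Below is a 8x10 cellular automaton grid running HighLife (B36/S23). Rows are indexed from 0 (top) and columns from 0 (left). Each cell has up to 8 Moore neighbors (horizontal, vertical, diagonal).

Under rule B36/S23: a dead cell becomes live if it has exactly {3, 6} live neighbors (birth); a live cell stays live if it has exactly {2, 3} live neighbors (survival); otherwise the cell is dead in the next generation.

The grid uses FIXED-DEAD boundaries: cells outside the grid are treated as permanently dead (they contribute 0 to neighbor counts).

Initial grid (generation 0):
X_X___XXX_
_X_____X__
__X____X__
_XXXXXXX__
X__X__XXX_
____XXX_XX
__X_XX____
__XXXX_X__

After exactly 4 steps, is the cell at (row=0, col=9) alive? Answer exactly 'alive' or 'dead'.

Answer: dead

Derivation:
Simulating step by step:
Generation 0 (given above): 34 live cells
Generation 1: 25 live cells
_X____XXX_
_XX_______
____XX_XX_
_X__XX____
_X__X____X
________XX
__XX___XX_
__X__XX___
Generation 2: 33 live cells
_XX____X__
_XX__X____
_XXXXXX___
___X__X_X_
____XX__XX
__XX___X_X
__XX__XXXX
__XX__XX__
Generation 3: 25 live cells
_XX_______
X____X____
_X____XX__
____XXX_XX
__X_XXX__X
__X__X____
_X__X____X
__XX__X___
Generation 4: 22 live cells
_X________
X_X___X___
____X__XX_
___XX___XX
_______XXX
_XX___X___
_X__XX____
__XX______

Cell (0,9) at generation 4: 0 -> dead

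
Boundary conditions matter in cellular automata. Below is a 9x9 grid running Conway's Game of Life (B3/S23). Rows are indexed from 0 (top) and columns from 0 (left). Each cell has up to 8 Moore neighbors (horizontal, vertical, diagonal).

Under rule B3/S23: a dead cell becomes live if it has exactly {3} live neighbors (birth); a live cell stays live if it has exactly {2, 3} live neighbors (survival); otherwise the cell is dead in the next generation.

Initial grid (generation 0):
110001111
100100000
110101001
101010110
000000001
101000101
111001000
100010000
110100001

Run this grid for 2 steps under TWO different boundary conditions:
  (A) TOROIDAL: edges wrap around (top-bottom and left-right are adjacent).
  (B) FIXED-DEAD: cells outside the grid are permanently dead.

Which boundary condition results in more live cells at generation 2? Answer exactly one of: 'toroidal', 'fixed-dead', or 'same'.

Under TOROIDAL boundary, generation 2:
000110010
000000000
001100010
001000000
000000001
001001010
001000000
000000100
000000110
Population = 15

Under FIXED-DEAD boundary, generation 2:
000000110
110011001
011100000
011000001
000000001
001001010
001000000
100110000
000000000
Population = 21

Comparison: toroidal=15, fixed-dead=21 -> fixed-dead

Answer: fixed-dead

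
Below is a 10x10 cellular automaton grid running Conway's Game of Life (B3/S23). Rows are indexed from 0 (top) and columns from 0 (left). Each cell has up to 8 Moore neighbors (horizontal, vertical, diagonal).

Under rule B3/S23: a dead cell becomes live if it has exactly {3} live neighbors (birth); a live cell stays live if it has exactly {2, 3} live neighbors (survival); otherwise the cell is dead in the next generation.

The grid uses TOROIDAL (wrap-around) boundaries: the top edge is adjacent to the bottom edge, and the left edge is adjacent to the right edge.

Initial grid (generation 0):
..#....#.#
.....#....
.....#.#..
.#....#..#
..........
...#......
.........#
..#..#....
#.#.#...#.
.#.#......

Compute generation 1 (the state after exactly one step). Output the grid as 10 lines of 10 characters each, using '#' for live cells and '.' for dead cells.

Answer: ..#.......
........#.
.....#....
......#...
..........
..........
..........
.#.#.....#
..#.#.....
##.#....##

Derivation:
Simulating step by step:
Generation 0 (given above): 19 live cells
Generation 1: 14 live cells
(generation 1 grid is the final answer)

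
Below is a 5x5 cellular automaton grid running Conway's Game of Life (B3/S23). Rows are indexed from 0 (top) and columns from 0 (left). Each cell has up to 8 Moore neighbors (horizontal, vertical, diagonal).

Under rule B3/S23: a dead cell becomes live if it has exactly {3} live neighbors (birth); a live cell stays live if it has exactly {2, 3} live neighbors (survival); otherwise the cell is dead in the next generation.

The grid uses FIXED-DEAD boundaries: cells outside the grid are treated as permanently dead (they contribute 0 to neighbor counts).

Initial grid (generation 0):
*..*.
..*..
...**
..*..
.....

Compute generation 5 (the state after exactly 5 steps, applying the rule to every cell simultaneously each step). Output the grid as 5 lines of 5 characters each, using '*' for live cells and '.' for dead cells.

Answer: .....
.....
.*.*.
.**..
..*..

Derivation:
Simulating step by step:
Generation 0 (given above): 6 live cells
Generation 1: 5 live cells
.....
..*.*
..**.
...*.
.....
Generation 2: 5 live cells
.....
..*..
..*.*
..**.
.....
Generation 3: 5 live cells
.....
...*.
.**..
..**.
.....
Generation 4: 5 live cells
.....
..*..
.*...
.***.
.....
Generation 5: 5 live cells
(generation 5 grid is the final answer)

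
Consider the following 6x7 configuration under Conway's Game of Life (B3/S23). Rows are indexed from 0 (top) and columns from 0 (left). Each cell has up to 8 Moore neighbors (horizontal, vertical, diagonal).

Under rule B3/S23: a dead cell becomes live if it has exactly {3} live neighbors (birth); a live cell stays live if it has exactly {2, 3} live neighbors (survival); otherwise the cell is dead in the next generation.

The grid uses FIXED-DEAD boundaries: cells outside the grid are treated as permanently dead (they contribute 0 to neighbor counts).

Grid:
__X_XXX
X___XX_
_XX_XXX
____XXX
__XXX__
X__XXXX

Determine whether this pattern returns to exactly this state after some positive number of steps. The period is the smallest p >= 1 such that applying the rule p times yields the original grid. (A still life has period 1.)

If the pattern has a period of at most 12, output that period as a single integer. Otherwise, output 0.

Simulating and comparing each generation to the original:
Gen 0 (original, given above): 23 live cells
Gen 1: 10 live cells, differs from original
Gen 2: 9 live cells, differs from original
Gen 3: 8 live cells, differs from original
Gen 4: 8 live cells, differs from original
Gen 5: 9 live cells, differs from original
Gen 6: 8 live cells, differs from original
Gen 7: 9 live cells, differs from original
Gen 8: 7 live cells, differs from original
Gen 9: 7 live cells, differs from original
Gen 10: 7 live cells, differs from original
Gen 11: 8 live cells, differs from original
Gen 12: 12 live cells, differs from original
No period found within 12 steps.

Answer: 0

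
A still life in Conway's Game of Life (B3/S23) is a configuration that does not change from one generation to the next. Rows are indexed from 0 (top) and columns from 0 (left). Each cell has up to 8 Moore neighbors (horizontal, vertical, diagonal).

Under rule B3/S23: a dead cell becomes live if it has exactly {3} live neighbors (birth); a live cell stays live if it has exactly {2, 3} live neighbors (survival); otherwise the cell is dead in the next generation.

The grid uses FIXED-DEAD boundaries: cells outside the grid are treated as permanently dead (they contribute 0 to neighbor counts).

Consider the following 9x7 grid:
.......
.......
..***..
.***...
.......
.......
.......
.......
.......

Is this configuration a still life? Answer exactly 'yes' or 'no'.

Compute generation 1 and compare to generation 0 (given above):
Generation 1:
.......
...*...
.*..*..
.*..*..
..*....
.......
.......
.......
.......
Cell (1,3) differs: gen0=0 vs gen1=1 -> NOT a still life.

Answer: no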